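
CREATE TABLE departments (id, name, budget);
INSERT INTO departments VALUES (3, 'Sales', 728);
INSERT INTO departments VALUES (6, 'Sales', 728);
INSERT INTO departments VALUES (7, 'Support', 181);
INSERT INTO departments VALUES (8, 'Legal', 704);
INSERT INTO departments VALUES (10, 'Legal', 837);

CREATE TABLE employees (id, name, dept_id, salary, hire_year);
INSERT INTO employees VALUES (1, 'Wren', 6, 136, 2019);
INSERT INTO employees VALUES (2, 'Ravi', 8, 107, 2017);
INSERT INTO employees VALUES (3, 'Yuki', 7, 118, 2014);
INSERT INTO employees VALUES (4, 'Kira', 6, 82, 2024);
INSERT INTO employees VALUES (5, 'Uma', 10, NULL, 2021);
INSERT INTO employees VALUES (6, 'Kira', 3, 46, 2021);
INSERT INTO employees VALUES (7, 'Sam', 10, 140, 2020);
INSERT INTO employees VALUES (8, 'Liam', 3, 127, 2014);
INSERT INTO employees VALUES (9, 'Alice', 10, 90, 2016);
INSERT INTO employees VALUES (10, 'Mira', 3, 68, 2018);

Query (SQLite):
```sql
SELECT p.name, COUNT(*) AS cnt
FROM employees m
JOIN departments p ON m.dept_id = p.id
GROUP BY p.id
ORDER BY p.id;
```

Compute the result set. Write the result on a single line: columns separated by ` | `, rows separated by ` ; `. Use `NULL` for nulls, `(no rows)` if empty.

Join each employees row to its departments via dept_id.
Group joined rows by departments.id; compute COUNT(*) per group.
  3: ids {6, 8, 10} → COUNT(*)=3
  6: ids {1, 4} → COUNT(*)=2
  7: ids {3} → COUNT(*)=1
  8: ids {2} → COUNT(*)=1
  10: ids {5, 7, 9} → COUNT(*)=3

Sales | 3 ; Sales | 2 ; Support | 1 ; Legal | 1 ; Legal | 3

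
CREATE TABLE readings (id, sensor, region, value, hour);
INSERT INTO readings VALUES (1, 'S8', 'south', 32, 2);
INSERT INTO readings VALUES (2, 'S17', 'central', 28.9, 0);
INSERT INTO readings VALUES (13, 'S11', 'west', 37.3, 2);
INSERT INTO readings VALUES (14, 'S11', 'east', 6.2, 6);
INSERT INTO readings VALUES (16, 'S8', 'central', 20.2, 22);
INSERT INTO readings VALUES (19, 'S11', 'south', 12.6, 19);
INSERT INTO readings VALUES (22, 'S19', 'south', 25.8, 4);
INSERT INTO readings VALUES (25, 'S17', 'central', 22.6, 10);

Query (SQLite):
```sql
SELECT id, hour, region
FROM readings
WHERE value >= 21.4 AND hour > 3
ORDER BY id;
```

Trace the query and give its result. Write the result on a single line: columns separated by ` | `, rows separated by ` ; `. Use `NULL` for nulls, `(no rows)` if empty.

value >= 21.4: ids {1, 2, 13, 22, 25}
hour > 3: ids {14, 16, 19, 22, 25}
Combine with AND.

22 | 4 | south ; 25 | 10 | central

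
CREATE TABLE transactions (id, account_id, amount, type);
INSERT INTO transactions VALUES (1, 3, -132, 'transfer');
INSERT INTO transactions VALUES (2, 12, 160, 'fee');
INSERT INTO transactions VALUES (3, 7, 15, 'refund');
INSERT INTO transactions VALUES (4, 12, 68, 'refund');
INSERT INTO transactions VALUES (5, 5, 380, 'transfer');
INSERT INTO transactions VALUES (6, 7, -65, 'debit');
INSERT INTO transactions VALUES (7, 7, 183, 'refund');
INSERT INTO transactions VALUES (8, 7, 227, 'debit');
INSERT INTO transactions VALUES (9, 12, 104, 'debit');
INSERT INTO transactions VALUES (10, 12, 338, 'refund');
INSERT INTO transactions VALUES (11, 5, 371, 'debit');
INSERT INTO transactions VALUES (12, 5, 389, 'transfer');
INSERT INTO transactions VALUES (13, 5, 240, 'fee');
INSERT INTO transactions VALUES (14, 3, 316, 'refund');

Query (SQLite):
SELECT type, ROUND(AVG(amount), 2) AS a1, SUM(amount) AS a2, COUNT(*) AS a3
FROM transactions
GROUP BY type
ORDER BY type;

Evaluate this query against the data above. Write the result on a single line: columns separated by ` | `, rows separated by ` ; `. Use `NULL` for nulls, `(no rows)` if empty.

debit | 159.25 | 637 | 4 ; fee | 200 | 400 | 2 ; refund | 184 | 920 | 5 ; transfer | 212.33 | 637 | 3

Group transactions by type.
Per group compute: ROUND(AVG(amount), 2), SUM(amount), COUNT(*).
  debit: ids {6, 8, 9, 11} → ROUND(AVG(amount), 2)=159.25, SUM(amount)=637, COUNT(*)=4
  fee: ids {2, 13} → ROUND(AVG(amount), 2)=200, SUM(amount)=400, COUNT(*)=2
  refund: ids {3, 4, 7, 10, 14} → ROUND(AVG(amount), 2)=184, SUM(amount)=920, COUNT(*)=5
  transfer: ids {1, 5, 12} → ROUND(AVG(amount), 2)=212.33, SUM(amount)=637, COUNT(*)=3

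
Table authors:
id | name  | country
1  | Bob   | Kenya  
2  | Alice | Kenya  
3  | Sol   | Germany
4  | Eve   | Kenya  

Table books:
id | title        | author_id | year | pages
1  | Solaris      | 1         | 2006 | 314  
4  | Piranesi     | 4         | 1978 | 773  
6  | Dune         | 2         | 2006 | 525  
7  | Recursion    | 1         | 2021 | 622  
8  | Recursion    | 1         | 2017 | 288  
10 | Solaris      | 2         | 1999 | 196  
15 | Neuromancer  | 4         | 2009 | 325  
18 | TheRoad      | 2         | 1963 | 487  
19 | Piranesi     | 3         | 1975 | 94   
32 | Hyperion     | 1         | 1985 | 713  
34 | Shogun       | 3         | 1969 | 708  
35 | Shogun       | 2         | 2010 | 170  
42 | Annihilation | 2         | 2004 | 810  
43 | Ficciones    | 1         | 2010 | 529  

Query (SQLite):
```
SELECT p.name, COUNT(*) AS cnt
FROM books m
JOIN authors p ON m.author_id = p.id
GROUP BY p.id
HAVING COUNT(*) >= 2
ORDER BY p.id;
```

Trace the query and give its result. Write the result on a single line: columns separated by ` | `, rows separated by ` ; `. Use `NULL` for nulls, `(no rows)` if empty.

Bob | 5 ; Alice | 5 ; Sol | 2 ; Eve | 2

Join each books row to its authors via author_id.
Group joined rows by authors.id; compute COUNT(*) per group.
HAVING: keep groups with count ≥ 2.
  1: ids {1, 7, 8, 32, 43} → COUNT(*)=5
  2: ids {6, 10, 18, 35, 42} → COUNT(*)=5
  3: ids {19, 34} → COUNT(*)=2
  4: ids {4, 15} → COUNT(*)=2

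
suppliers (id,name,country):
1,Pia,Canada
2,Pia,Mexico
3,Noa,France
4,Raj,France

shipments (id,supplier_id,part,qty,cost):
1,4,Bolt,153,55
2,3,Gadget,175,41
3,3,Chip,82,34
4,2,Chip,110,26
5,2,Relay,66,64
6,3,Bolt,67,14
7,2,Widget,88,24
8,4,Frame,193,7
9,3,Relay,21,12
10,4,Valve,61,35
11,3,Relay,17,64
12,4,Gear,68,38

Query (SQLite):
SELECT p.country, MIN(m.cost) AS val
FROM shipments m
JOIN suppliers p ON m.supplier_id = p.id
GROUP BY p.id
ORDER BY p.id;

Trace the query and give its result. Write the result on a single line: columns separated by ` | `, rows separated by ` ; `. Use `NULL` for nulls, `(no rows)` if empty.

Join each shipments row to its suppliers via supplier_id.
Group joined rows by suppliers.id; compute MIN(m.cost) per group.
  2: ids {4, 5, 7} → MIN(m.cost)=24
  3: ids {2, 3, 6, 9, 11} → MIN(m.cost)=12
  4: ids {1, 8, 10, 12} → MIN(m.cost)=7

Mexico | 24 ; France | 12 ; France | 7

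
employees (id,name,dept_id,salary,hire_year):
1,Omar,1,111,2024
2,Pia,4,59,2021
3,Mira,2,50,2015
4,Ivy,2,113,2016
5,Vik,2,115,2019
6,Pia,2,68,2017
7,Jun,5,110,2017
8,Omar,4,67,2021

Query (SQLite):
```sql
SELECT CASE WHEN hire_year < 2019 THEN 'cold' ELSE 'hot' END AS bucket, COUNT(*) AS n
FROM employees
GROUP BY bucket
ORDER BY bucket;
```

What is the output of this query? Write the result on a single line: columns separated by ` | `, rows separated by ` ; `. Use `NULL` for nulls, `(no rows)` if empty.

Bucket rows by hire_year < 2019 → 'cold' else 'hot'; count each bucket.

cold | 4 ; hot | 4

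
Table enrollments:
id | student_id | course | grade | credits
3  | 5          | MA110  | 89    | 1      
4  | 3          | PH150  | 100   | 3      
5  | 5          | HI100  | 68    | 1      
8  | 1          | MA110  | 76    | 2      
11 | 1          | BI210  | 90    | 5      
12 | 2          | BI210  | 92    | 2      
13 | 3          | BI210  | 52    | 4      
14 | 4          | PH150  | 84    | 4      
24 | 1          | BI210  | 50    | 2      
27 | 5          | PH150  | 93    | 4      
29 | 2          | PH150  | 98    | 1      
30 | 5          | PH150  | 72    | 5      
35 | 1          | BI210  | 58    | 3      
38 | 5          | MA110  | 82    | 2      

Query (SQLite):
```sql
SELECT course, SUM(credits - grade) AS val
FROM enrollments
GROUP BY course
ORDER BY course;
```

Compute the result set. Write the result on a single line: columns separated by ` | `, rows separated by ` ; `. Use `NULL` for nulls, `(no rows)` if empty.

For each row compute credits - grade.
Group by course; take SUM of the expression per group.
  BI210: ids {11, 12, 13, 24, 35} → SUM(credits - grade)=-326
  HI100: ids {5} → SUM(credits - grade)=-67
  MA110: ids {3, 8, 38} → SUM(credits - grade)=-242
  PH150: ids {4, 14, 27, 29, 30} → SUM(credits - grade)=-430

BI210 | -326 ; HI100 | -67 ; MA110 | -242 ; PH150 | -430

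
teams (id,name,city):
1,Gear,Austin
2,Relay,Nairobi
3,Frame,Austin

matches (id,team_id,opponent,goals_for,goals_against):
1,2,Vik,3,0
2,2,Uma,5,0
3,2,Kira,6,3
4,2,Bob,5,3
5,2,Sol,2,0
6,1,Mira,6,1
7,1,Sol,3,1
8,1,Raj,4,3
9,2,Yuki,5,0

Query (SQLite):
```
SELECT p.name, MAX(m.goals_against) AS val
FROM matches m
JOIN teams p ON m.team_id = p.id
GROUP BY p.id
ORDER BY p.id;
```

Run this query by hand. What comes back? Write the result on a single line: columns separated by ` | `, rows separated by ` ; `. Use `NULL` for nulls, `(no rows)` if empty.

Join each matches row to its teams via team_id.
Group joined rows by teams.id; compute MAX(m.goals_against) per group.
  1: ids {6, 7, 8} → MAX(m.goals_against)=3
  2: ids {1, 2, 3, 4, 5, 9} → MAX(m.goals_against)=3

Gear | 3 ; Relay | 3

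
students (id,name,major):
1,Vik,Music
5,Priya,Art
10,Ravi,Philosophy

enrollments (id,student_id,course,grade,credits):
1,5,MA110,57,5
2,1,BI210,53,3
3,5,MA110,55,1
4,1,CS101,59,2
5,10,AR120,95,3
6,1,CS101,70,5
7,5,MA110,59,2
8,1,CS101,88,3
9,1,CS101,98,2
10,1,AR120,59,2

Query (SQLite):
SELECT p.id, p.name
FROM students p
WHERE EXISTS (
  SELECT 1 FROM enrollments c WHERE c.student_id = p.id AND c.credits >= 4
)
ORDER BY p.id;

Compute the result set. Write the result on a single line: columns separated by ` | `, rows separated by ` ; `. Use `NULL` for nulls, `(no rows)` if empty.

1 | Vik ; 5 | Priya

For each students row, check whether any enrollments with matching student_id has credits >= 4.
Keep rows where that is true.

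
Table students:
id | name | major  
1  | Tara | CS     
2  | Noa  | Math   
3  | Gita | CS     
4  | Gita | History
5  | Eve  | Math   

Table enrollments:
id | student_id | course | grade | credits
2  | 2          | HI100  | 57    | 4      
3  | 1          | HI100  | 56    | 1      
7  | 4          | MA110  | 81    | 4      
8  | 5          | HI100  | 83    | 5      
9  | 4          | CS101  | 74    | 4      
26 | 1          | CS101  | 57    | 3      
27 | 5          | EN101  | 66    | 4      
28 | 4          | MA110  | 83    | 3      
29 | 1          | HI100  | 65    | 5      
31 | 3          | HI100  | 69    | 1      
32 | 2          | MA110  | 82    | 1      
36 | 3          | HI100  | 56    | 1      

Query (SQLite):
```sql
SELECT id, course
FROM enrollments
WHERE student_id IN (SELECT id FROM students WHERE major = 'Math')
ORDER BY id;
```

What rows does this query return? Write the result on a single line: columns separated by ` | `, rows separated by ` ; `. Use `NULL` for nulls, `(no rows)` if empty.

Inner query: students.id where major = 'Math'.
Outer: keep enrollments rows whose student_id is in that set.
Inner query → {2, 5}

2 | HI100 ; 8 | HI100 ; 27 | EN101 ; 32 | MA110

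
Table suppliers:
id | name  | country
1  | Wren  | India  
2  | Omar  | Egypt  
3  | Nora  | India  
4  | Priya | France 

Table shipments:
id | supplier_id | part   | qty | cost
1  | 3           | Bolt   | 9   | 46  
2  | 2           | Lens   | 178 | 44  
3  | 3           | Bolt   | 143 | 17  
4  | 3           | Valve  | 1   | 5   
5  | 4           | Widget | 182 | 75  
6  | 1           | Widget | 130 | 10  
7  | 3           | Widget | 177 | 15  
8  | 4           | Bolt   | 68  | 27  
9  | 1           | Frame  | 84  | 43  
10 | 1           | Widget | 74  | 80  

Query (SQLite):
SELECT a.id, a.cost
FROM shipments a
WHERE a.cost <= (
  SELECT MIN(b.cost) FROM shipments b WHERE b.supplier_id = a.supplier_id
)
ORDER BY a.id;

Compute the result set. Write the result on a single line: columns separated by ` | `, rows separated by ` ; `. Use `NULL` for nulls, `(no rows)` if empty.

2 | 44 ; 4 | 5 ; 6 | 10 ; 8 | 27

For each shipments row a, compute MIN(cost) over rows sharing a.supplier_id.
Keep row a if a.cost <= that per-group MIN.
  supplier_id=1: MIN(cost) = 10
  supplier_id=2: MIN(cost) = 44
  supplier_id=3: MIN(cost) = 5
  supplier_id=4: MIN(cost) = 27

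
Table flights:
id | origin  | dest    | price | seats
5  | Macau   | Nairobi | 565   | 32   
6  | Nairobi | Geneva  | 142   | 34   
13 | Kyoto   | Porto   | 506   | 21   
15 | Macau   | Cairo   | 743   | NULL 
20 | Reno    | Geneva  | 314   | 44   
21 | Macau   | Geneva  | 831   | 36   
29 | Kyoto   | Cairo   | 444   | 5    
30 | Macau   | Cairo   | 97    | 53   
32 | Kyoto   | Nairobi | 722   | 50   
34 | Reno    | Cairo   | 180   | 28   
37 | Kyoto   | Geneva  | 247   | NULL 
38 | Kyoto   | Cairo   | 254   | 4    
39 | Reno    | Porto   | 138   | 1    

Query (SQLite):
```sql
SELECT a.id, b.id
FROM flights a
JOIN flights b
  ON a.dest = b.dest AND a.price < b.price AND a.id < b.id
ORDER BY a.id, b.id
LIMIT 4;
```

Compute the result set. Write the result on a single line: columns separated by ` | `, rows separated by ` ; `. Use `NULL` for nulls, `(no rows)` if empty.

5 | 32 ; 6 | 20 ; 6 | 21 ; 6 | 37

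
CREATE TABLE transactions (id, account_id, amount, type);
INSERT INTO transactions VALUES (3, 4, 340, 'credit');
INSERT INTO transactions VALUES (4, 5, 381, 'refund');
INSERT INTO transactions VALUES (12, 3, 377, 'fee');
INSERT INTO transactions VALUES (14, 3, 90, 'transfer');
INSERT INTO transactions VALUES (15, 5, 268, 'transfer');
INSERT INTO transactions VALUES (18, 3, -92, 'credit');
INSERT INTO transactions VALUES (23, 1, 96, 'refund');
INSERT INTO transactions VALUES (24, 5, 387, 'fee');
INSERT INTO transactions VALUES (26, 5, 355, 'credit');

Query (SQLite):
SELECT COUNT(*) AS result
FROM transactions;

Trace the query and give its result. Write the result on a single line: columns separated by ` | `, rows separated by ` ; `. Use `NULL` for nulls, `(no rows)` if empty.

9

All amount values: [340, 381, 377, 90, 268, -92, 96, 387, 355].
COUNT(*) counts rows → 9.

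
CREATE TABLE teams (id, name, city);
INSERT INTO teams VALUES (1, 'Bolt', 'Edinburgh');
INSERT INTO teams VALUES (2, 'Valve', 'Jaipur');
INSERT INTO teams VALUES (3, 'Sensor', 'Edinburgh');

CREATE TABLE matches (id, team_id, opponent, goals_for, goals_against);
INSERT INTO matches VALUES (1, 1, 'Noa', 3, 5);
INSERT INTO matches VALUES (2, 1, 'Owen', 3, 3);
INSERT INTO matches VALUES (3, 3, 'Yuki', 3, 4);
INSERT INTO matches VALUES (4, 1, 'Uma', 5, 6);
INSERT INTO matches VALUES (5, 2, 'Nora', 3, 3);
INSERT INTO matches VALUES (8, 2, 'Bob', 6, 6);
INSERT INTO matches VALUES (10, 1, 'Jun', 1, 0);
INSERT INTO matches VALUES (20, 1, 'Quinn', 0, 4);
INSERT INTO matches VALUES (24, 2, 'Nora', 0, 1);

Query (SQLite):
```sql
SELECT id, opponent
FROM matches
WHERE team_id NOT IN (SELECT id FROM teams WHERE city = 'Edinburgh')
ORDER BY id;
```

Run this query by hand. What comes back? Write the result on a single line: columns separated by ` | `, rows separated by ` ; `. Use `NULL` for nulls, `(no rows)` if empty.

5 | Nora ; 8 | Bob ; 24 | Nora

Inner query: teams.id where city = 'Edinburgh'.
Outer: keep matches rows whose team_id is not in that set.
Inner query → {1, 3}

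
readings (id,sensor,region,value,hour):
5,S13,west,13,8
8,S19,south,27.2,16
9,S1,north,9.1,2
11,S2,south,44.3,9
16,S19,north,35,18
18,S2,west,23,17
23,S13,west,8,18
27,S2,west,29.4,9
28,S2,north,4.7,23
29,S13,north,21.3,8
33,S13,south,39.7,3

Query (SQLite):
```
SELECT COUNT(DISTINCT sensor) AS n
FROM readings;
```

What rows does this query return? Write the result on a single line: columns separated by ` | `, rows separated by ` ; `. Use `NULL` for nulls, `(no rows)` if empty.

Count distinct non-NULL sensor values.

4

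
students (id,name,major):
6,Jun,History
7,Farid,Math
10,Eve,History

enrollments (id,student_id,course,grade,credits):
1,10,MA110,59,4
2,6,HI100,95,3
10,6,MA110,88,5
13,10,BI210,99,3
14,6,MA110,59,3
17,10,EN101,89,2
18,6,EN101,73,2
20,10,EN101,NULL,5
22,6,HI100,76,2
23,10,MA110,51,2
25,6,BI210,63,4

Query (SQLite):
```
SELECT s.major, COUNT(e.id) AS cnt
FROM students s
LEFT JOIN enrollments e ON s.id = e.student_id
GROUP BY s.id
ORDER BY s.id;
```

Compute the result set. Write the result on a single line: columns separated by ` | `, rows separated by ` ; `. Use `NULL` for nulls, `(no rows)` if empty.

LEFT JOIN keeps every students row; unmatched ones get NULL for enrollments columns.
Group by students.id and compute COUNT(e.id). COUNT(col) of an all-NULL group is 0.
  6: ids {2, 10, 14, 18, 22, 25} → COUNT(e.id)=6
  7: ids {—} → COUNT(e.id)=0
  10: ids {1, 13, 17, 20, 23} → COUNT(e.id)=5

History | 6 ; Math | 0 ; History | 5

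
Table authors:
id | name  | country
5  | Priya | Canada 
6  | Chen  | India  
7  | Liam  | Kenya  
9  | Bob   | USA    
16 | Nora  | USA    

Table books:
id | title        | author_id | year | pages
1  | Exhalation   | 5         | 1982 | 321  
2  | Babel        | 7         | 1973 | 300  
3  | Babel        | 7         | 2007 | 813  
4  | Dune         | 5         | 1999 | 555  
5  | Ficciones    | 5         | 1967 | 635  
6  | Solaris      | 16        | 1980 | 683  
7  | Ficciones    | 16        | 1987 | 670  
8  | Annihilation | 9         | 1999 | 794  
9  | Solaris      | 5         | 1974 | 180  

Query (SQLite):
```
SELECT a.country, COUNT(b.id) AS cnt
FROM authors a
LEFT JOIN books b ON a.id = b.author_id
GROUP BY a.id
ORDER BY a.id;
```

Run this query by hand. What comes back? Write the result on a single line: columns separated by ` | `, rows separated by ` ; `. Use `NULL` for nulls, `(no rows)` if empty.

Canada | 4 ; India | 0 ; Kenya | 2 ; USA | 1 ; USA | 2

LEFT JOIN keeps every authors row; unmatched ones get NULL for books columns.
Group by authors.id and compute COUNT(b.id). COUNT(col) of an all-NULL group is 0.
  5: ids {1, 4, 5, 9} → COUNT(b.id)=4
  6: ids {—} → COUNT(b.id)=0
  7: ids {2, 3} → COUNT(b.id)=2
  9: ids {8} → COUNT(b.id)=1
  16: ids {6, 7} → COUNT(b.id)=2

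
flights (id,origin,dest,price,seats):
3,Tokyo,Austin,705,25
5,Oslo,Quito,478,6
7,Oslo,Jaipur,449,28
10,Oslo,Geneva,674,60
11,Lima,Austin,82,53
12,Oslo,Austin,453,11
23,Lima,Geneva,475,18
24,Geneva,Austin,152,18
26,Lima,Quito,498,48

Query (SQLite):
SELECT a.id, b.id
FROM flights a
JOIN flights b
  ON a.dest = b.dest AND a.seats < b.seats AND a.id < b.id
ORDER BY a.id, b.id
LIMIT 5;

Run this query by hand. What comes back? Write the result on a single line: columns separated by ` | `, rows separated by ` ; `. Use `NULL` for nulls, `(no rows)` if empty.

3 | 11 ; 5 | 26 ; 12 | 24

Pairs (a,b) with same dest, a.seats < b.seats, a.id < b.id.
dest groups: Austin:{3,11,12,24} Geneva:{10,23} Jaipur:{7} Quito:{5,26}
Ordered by (a.id, b.id); first 5.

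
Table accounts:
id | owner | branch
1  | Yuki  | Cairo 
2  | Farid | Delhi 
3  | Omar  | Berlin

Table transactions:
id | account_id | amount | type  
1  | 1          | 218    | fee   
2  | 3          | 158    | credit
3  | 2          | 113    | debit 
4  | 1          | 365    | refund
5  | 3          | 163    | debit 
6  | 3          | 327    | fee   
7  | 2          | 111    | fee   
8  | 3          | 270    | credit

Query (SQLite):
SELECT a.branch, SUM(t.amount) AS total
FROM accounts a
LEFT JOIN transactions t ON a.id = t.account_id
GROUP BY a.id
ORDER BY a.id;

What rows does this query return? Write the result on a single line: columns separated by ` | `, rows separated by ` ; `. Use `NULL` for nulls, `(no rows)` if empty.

Cairo | 583 ; Delhi | 224 ; Berlin | 918

LEFT JOIN keeps every accounts row; unmatched ones get NULL for transactions columns.
Group by accounts.id and compute SUM(t.amount). SUM over an all-NULL group is NULL.
  1: ids {1, 4} → SUM(t.amount)=583
  2: ids {3, 7} → SUM(t.amount)=224
  3: ids {2, 5, 6, 8} → SUM(t.amount)=918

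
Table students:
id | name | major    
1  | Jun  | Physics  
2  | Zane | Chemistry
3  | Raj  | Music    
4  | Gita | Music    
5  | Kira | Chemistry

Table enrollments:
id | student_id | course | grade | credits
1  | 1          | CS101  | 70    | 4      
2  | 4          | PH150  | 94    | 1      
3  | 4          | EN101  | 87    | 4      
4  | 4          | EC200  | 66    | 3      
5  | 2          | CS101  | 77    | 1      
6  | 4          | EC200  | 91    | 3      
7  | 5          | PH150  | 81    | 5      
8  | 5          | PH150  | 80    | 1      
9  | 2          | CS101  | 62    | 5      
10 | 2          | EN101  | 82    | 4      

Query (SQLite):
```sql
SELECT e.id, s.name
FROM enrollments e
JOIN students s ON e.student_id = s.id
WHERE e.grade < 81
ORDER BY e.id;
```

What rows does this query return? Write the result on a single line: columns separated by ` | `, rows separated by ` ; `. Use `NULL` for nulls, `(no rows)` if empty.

1 | Jun ; 4 | Gita ; 5 | Zane ; 8 | Kira ; 9 | Zane

Each enrollments row matches the students row where student_id = students.id.
Then keep rows with e.grade < 81.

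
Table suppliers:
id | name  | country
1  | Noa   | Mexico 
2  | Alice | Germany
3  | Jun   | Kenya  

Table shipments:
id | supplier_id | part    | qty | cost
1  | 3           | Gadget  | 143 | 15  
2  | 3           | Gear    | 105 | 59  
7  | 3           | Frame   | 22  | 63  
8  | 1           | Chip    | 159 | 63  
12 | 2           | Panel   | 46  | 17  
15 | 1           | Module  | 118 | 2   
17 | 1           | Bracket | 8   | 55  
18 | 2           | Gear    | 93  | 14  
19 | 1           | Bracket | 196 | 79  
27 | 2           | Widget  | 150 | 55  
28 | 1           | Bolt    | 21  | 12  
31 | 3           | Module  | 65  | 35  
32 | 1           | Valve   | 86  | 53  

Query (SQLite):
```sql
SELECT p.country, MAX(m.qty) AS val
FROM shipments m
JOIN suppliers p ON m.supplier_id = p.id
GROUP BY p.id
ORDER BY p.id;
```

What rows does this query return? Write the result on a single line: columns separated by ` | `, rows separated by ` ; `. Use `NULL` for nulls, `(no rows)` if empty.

Mexico | 196 ; Germany | 150 ; Kenya | 143

Join each shipments row to its suppliers via supplier_id.
Group joined rows by suppliers.id; compute MAX(m.qty) per group.
  1: ids {8, 15, 17, 19, 28, 32} → MAX(m.qty)=196
  2: ids {12, 18, 27} → MAX(m.qty)=150
  3: ids {1, 2, 7, 31} → MAX(m.qty)=143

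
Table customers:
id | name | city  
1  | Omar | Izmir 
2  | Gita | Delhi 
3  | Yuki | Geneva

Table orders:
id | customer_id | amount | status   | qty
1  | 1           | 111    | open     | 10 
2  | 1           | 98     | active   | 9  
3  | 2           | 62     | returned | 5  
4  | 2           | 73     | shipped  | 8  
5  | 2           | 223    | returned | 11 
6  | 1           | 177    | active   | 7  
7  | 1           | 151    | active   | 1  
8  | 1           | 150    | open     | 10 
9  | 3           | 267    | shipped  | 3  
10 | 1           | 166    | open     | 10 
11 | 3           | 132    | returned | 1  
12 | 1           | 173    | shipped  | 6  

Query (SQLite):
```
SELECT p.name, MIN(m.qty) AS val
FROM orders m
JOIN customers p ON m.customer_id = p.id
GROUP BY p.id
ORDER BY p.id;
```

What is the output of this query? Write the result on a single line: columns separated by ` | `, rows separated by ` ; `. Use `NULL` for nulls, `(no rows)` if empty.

Omar | 1 ; Gita | 5 ; Yuki | 1

Join each orders row to its customers via customer_id.
Group joined rows by customers.id; compute MIN(m.qty) per group.
  1: ids {1, 2, 6, 7, 8, 10, 12} → MIN(m.qty)=1
  2: ids {3, 4, 5} → MIN(m.qty)=5
  3: ids {9, 11} → MIN(m.qty)=1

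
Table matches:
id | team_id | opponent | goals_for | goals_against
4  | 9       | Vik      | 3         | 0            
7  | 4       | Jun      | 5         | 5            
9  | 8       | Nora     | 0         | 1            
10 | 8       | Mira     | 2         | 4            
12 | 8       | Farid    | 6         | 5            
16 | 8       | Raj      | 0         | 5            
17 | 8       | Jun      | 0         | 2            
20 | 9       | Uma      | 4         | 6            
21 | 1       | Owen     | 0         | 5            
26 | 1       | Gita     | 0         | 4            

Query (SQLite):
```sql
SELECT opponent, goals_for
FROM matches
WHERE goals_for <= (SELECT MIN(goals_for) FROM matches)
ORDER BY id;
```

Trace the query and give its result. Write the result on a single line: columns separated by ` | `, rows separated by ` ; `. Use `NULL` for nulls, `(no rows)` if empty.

Nora | 0 ; Raj | 0 ; Jun | 0 ; Owen | 0 ; Gita | 0

Scalar subquery: MIN(goals_for) over all matches rows = 0.
Keep rows where goals_for <= that value.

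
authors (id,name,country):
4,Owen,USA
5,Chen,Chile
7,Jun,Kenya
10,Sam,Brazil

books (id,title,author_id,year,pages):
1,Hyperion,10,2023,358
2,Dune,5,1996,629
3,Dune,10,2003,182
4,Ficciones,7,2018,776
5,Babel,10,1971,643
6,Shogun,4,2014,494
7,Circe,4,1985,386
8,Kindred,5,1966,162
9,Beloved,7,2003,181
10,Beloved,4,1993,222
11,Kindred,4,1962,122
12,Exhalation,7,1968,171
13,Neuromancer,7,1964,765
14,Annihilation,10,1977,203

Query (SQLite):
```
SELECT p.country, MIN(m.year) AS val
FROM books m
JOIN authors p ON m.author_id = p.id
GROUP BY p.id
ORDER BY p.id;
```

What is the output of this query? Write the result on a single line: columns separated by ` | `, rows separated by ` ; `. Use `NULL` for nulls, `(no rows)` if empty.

USA | 1962 ; Chile | 1966 ; Kenya | 1964 ; Brazil | 1971

Join each books row to its authors via author_id.
Group joined rows by authors.id; compute MIN(m.year) per group.
  4: ids {6, 7, 10, 11} → MIN(m.year)=1962
  5: ids {2, 8} → MIN(m.year)=1966
  7: ids {4, 9, 12, 13} → MIN(m.year)=1964
  10: ids {1, 3, 5, 14} → MIN(m.year)=1971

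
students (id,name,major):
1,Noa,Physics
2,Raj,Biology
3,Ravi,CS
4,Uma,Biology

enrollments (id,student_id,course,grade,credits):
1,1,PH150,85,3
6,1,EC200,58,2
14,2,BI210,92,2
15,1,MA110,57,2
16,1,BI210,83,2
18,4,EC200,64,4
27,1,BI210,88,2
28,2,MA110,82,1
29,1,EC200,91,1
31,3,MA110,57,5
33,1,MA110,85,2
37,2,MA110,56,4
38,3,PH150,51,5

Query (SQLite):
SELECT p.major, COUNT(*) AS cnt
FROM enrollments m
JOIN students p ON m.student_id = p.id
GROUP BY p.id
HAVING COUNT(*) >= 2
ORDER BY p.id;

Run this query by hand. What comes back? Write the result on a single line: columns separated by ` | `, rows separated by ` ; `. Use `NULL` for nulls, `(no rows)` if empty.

Physics | 7 ; Biology | 3 ; CS | 2

Join each enrollments row to its students via student_id.
Group joined rows by students.id; compute COUNT(*) per group.
HAVING: keep groups with count ≥ 2.
  1: ids {1, 6, 15, 16, 27, 29, 33} → COUNT(*)=7
  2: ids {14, 28, 37} → COUNT(*)=3
  3: ids {31, 38} → COUNT(*)=2
  4: ids {18} → COUNT(*)=1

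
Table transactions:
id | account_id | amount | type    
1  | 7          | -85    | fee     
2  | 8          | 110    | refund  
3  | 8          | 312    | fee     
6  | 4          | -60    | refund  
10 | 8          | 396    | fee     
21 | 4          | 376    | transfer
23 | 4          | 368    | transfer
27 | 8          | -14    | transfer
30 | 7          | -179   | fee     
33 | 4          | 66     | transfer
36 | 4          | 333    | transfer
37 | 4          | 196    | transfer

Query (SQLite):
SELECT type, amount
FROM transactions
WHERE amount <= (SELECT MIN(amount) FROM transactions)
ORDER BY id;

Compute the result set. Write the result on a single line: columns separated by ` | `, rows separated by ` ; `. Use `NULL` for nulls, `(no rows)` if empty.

Scalar subquery: MIN(amount) over all transactions rows = -179.
Keep rows where amount <= that value.

fee | -179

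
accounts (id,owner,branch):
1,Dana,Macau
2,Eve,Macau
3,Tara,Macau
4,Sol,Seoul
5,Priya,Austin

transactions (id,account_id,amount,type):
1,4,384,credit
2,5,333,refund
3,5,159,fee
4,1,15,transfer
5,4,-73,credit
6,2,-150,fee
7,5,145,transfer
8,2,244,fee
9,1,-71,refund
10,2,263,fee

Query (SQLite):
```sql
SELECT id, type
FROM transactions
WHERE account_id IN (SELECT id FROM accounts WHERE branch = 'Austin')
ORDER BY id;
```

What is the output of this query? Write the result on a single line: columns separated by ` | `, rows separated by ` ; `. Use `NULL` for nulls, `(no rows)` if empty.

2 | refund ; 3 | fee ; 7 | transfer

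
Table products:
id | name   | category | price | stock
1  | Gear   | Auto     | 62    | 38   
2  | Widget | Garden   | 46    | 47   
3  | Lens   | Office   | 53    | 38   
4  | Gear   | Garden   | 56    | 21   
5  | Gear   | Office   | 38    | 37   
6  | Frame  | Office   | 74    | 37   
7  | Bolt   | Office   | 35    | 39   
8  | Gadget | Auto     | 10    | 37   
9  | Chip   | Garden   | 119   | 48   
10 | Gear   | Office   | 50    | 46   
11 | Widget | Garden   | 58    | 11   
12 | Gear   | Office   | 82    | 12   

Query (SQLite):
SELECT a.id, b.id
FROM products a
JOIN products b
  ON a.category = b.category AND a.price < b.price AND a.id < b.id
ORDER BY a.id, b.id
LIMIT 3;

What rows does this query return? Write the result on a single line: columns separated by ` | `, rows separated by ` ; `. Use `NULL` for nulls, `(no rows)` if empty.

2 | 4 ; 2 | 9 ; 2 | 11

Pairs (a,b) with same category, a.price < b.price, a.id < b.id.
category groups: Auto:{1,8} Garden:{2,4,9,11} Office:{3,5,6,7,10,12}
Ordered by (a.id, b.id); first 3.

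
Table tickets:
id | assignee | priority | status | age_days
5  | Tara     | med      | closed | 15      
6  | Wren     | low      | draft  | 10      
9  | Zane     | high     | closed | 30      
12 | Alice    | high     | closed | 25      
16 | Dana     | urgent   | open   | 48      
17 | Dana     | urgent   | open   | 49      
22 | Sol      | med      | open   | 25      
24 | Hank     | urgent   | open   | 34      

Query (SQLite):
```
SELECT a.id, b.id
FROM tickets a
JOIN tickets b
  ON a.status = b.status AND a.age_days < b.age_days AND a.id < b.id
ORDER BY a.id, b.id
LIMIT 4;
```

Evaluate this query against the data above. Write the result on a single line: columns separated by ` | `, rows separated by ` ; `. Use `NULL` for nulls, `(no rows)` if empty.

5 | 9 ; 5 | 12 ; 16 | 17 ; 22 | 24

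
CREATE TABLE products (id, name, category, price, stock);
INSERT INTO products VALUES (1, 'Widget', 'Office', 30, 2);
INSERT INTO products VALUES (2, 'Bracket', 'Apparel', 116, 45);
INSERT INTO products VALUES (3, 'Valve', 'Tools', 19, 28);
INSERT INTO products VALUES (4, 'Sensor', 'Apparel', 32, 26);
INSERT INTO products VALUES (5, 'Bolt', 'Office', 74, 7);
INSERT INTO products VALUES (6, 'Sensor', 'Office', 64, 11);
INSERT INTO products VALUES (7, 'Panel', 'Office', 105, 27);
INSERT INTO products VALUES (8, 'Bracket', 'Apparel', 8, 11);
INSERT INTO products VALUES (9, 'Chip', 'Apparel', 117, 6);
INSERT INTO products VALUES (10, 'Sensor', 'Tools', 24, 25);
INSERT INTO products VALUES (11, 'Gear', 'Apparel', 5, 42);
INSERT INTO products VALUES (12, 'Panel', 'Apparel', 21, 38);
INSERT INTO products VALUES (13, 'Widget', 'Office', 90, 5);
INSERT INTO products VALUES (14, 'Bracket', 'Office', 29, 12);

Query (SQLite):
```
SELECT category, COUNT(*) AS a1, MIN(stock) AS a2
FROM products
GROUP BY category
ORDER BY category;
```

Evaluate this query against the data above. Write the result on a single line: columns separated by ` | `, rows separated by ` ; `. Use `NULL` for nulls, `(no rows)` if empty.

Group products by category.
Per group compute: COUNT(*), MIN(stock).
  Apparel: ids {2, 4, 8, 9, 11, 12} → COUNT(*)=6, MIN(stock)=6
  Office: ids {1, 5, 6, 7, 13, 14} → COUNT(*)=6, MIN(stock)=2
  Tools: ids {3, 10} → COUNT(*)=2, MIN(stock)=25

Apparel | 6 | 6 ; Office | 6 | 2 ; Tools | 2 | 25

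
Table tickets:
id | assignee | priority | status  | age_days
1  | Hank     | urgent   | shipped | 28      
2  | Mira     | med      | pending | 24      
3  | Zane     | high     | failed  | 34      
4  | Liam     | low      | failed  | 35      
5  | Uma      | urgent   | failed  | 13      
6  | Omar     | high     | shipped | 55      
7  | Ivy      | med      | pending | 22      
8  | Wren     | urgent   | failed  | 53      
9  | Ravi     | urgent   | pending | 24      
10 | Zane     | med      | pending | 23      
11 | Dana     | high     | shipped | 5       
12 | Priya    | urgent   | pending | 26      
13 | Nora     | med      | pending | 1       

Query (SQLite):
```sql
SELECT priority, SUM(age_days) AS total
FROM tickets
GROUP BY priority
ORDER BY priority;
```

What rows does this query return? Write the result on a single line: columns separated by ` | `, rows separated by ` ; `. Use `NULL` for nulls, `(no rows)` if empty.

high | 94 ; low | 35 ; med | 70 ; urgent | 144

Partition tickets by priority; compute SUM(age_days) within each group.
  high: ids {3, 6, 11} → SUM(age_days)=94
  low: ids {4} → SUM(age_days)=35
  med: ids {2, 7, 10, 13} → SUM(age_days)=70
  urgent: ids {1, 5, 8, 9, 12} → SUM(age_days)=144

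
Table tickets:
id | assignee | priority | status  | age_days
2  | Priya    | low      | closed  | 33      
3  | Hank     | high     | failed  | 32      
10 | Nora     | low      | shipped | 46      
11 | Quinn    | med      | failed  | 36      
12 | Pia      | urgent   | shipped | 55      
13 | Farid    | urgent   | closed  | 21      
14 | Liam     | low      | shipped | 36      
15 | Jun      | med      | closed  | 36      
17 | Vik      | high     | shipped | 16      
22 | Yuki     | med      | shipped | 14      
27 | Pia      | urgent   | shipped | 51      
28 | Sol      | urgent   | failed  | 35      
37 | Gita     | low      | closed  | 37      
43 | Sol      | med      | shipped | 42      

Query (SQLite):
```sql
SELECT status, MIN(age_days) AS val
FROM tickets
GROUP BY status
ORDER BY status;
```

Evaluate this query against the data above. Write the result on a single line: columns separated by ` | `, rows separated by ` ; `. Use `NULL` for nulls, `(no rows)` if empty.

Partition tickets by status; compute MIN(age_days) within each group.
  closed: ids {2, 13, 15, 37} → MIN(age_days)=21
  failed: ids {3, 11, 28} → MIN(age_days)=32
  shipped: ids {10, 12, 14, 17, 22, 27, 43} → MIN(age_days)=14

closed | 21 ; failed | 32 ; shipped | 14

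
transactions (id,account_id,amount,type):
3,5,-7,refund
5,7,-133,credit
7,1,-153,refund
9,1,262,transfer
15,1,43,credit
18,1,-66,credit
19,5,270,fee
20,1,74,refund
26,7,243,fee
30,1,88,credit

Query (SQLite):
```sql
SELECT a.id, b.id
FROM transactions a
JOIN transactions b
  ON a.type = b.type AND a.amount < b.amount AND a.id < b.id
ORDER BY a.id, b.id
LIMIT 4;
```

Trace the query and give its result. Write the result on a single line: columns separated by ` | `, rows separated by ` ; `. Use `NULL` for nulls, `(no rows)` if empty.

Pairs (a,b) with same type, a.amount < b.amount, a.id < b.id.
type groups: credit:{5,15,18,30} fee:{19,26} refund:{3,7,20} transfer:{9}
Ordered by (a.id, b.id); first 4.

3 | 20 ; 5 | 15 ; 5 | 18 ; 5 | 30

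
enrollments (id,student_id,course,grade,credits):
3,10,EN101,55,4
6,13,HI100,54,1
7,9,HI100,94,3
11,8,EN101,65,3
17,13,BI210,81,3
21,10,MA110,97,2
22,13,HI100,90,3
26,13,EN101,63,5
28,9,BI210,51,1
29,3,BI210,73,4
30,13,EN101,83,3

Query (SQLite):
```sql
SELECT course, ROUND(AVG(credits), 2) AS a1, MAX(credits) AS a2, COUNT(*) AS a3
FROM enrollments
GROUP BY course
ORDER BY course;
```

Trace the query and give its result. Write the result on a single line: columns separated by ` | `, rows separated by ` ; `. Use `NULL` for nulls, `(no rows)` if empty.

Group enrollments by course.
Per group compute: ROUND(AVG(credits), 2), MAX(credits), COUNT(*).
  BI210: ids {17, 28, 29} → ROUND(AVG(credits), 2)=2.67, MAX(credits)=4, COUNT(*)=3
  EN101: ids {3, 11, 26, 30} → ROUND(AVG(credits), 2)=3.75, MAX(credits)=5, COUNT(*)=4
  HI100: ids {6, 7, 22} → ROUND(AVG(credits), 2)=2.33, MAX(credits)=3, COUNT(*)=3
  MA110: ids {21} → ROUND(AVG(credits), 2)=2, MAX(credits)=2, COUNT(*)=1

BI210 | 2.67 | 4 | 3 ; EN101 | 3.75 | 5 | 4 ; HI100 | 2.33 | 3 | 3 ; MA110 | 2 | 2 | 1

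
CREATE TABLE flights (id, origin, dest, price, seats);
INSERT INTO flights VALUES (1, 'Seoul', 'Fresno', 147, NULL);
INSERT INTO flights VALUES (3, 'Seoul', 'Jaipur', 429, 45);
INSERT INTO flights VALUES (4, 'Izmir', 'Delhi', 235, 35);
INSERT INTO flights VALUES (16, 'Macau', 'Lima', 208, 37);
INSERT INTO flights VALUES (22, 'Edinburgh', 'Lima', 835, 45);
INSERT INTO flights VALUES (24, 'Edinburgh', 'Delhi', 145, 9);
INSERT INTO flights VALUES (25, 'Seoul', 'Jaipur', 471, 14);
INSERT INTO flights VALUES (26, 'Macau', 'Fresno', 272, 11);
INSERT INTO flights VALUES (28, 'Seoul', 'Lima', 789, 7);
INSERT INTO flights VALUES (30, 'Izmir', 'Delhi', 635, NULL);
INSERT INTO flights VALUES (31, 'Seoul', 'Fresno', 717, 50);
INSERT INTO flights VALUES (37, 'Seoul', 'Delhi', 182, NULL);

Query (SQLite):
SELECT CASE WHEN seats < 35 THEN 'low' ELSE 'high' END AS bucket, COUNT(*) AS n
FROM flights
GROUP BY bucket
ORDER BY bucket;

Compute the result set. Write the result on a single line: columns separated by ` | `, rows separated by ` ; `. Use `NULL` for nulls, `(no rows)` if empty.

Bucket rows by seats < 35 → 'low' else 'high'; count each bucket.
NULL < 35 is unknown, so NULL seats falls into ELSE → 'high'.

high | 8 ; low | 4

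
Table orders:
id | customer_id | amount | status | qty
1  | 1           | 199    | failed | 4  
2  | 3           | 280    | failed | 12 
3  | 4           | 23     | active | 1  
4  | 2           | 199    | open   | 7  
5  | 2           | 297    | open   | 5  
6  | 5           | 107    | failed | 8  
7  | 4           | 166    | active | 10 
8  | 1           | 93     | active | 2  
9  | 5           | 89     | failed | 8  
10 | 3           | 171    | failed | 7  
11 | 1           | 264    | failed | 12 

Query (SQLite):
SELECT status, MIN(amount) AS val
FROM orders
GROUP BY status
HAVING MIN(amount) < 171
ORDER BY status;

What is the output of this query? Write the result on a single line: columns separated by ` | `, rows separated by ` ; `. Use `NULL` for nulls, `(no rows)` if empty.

Partition orders by status; compute MIN(amount) within each group.
HAVING: keep groups where MIN(amount) < 171.
  active: ids {3, 7, 8} → MIN(amount)=23
  failed: ids {1, 2, 6, 9, 10, 11} → MIN(amount)=89
  open: ids {4, 5} → MIN(amount)=199

active | 23 ; failed | 89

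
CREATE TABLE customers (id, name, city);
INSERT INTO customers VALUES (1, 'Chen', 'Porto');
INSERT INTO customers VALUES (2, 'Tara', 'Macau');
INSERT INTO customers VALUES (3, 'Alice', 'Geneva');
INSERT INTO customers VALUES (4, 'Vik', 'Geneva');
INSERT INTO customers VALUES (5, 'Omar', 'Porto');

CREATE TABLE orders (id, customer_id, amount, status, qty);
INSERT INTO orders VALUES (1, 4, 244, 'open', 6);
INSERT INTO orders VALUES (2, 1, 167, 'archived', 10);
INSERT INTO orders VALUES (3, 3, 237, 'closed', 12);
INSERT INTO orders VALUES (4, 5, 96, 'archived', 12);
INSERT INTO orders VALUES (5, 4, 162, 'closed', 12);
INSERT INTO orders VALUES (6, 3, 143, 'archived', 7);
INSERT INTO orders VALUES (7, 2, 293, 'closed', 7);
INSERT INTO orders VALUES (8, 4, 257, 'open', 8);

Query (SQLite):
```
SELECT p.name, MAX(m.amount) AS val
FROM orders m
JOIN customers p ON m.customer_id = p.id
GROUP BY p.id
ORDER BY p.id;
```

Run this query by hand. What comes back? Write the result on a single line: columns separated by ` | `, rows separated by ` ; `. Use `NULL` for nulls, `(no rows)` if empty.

Join each orders row to its customers via customer_id.
Group joined rows by customers.id; compute MAX(m.amount) per group.
  1: ids {2} → MAX(m.amount)=167
  2: ids {7} → MAX(m.amount)=293
  3: ids {3, 6} → MAX(m.amount)=237
  4: ids {1, 5, 8} → MAX(m.amount)=257
  5: ids {4} → MAX(m.amount)=96

Chen | 167 ; Tara | 293 ; Alice | 237 ; Vik | 257 ; Omar | 96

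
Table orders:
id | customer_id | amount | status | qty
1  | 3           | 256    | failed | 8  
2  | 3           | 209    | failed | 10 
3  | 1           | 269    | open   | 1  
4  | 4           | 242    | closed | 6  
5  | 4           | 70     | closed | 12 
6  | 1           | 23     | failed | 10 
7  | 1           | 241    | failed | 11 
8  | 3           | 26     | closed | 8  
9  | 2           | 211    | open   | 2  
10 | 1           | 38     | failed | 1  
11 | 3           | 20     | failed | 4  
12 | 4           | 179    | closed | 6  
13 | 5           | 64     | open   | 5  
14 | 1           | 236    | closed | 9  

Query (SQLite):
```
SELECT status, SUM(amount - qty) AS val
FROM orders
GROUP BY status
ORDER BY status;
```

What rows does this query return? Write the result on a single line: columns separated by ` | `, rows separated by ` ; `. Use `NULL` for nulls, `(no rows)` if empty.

closed | 712 ; failed | 743 ; open | 536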